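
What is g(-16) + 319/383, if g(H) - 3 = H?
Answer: -4660/383 ≈ -12.167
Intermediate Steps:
g(H) = 3 + H
g(-16) + 319/383 = (3 - 16) + 319/383 = -13 + 319*(1/383) = -13 + 319/383 = -4660/383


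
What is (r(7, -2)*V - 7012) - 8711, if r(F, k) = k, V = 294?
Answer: -16311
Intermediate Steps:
(r(7, -2)*V - 7012) - 8711 = (-2*294 - 7012) - 8711 = (-588 - 7012) - 8711 = -7600 - 8711 = -16311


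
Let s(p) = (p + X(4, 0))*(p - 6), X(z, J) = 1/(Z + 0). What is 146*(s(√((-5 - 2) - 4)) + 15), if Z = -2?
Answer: 1022 - 949*I*√11 ≈ 1022.0 - 3147.5*I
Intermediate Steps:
X(z, J) = -½ (X(z, J) = 1/(-2 + 0) = 1/(-2) = -½)
s(p) = (-6 + p)*(-½ + p) (s(p) = (p - ½)*(p - 6) = (-½ + p)*(-6 + p) = (-6 + p)*(-½ + p))
146*(s(√((-5 - 2) - 4)) + 15) = 146*((3 + (√((-5 - 2) - 4))² - 13*√((-5 - 2) - 4)/2) + 15) = 146*((3 + (√(-7 - 4))² - 13*√(-7 - 4)/2) + 15) = 146*((3 + (√(-11))² - 13*I*√11/2) + 15) = 146*((3 + (I*√11)² - 13*I*√11/2) + 15) = 146*((3 - 11 - 13*I*√11/2) + 15) = 146*((-8 - 13*I*√11/2) + 15) = 146*(7 - 13*I*√11/2) = 1022 - 949*I*√11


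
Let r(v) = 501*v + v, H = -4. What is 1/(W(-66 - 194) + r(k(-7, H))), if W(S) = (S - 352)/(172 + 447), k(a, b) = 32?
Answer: 619/9943004 ≈ 6.2255e-5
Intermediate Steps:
W(S) = -352/619 + S/619 (W(S) = (-352 + S)/619 = (-352 + S)*(1/619) = -352/619 + S/619)
r(v) = 502*v
1/(W(-66 - 194) + r(k(-7, H))) = 1/((-352/619 + (-66 - 194)/619) + 502*32) = 1/((-352/619 + (1/619)*(-260)) + 16064) = 1/((-352/619 - 260/619) + 16064) = 1/(-612/619 + 16064) = 1/(9943004/619) = 619/9943004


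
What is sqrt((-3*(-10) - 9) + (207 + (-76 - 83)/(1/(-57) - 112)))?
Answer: sqrt(9353022555)/6385 ≈ 15.147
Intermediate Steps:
sqrt((-3*(-10) - 9) + (207 + (-76 - 83)/(1/(-57) - 112))) = sqrt((30 - 9) + (207 - 159/(-1/57 - 112))) = sqrt(21 + (207 - 159/(-6385/57))) = sqrt(21 + (207 - 159*(-57/6385))) = sqrt(21 + (207 + 9063/6385)) = sqrt(21 + 1330758/6385) = sqrt(1464843/6385) = sqrt(9353022555)/6385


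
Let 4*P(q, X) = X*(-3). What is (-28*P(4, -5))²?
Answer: 11025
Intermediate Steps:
P(q, X) = -3*X/4 (P(q, X) = (X*(-3))/4 = (-3*X)/4 = -3*X/4)
(-28*P(4, -5))² = (-(-21)*(-5))² = (-28*15/4)² = (-105)² = 11025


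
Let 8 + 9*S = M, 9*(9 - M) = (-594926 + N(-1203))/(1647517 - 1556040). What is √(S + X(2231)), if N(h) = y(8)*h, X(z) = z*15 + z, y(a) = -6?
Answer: √24195283518092381/823293 ≈ 188.93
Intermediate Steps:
X(z) = 16*z (X(z) = 15*z + z = 16*z)
N(h) = -6*h
M = 7997345/823293 (M = 9 - (-594926 - 6*(-1203))/(9*(1647517 - 1556040)) = 9 - (-594926 + 7218)/(9*91477) = 9 - (-587708)/(9*91477) = 9 - ⅑*(-587708/91477) = 9 + 587708/823293 = 7997345/823293 ≈ 9.7139)
S = 1411001/7409637 (S = -8/9 + (⅑)*(7997345/823293) = -8/9 + 7997345/7409637 = 1411001/7409637 ≈ 0.19043)
√(S + X(2231)) = √(1411001/7409637 + 16*2231) = √(1411001/7409637 + 35696) = √(264495813353/7409637) = √24195283518092381/823293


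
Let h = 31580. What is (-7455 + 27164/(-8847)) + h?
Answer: 213406711/8847 ≈ 24122.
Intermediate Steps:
(-7455 + 27164/(-8847)) + h = (-7455 + 27164/(-8847)) + 31580 = (-7455 + 27164*(-1/8847)) + 31580 = (-7455 - 27164/8847) + 31580 = -65981549/8847 + 31580 = 213406711/8847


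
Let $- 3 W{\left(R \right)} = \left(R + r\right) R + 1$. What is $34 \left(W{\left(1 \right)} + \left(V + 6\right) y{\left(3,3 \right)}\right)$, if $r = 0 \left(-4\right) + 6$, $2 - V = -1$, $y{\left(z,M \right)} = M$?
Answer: $\frac{2482}{3} \approx 827.33$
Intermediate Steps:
$V = 3$ ($V = 2 - -1 = 2 + 1 = 3$)
$r = 6$ ($r = 0 + 6 = 6$)
$W{\left(R \right)} = - \frac{1}{3} - \frac{R \left(6 + R\right)}{3}$ ($W{\left(R \right)} = - \frac{\left(R + 6\right) R + 1}{3} = - \frac{\left(6 + R\right) R + 1}{3} = - \frac{R \left(6 + R\right) + 1}{3} = - \frac{1 + R \left(6 + R\right)}{3} = - \frac{1}{3} - \frac{R \left(6 + R\right)}{3}$)
$34 \left(W{\left(1 \right)} + \left(V + 6\right) y{\left(3,3 \right)}\right) = 34 \left(\left(- \frac{1}{3} - 2 - \frac{1^{2}}{3}\right) + \left(3 + 6\right) 3\right) = 34 \left(\left(- \frac{1}{3} - 2 - \frac{1}{3}\right) + 9 \cdot 3\right) = 34 \left(\left(- \frac{1}{3} - 2 - \frac{1}{3}\right) + 27\right) = 34 \left(- \frac{8}{3} + 27\right) = 34 \cdot \frac{73}{3} = \frac{2482}{3}$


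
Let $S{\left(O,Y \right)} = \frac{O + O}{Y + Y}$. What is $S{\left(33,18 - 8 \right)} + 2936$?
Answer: $\frac{29393}{10} \approx 2939.3$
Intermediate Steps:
$S{\left(O,Y \right)} = \frac{O}{Y}$ ($S{\left(O,Y \right)} = \frac{2 O}{2 Y} = 2 O \frac{1}{2 Y} = \frac{O}{Y}$)
$S{\left(33,18 - 8 \right)} + 2936 = \frac{33}{18 - 8} + 2936 = \frac{33}{10} + 2936 = \frac{29393}{10}$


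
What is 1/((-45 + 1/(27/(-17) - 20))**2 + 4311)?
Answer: 134689/853951303 ≈ 0.00015772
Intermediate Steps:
1/((-45 + 1/(27/(-17) - 20))**2 + 4311) = 1/((-45 + 1/(27*(-1/17) - 20))**2 + 4311) = 1/((-45 + 1/(-27/17 - 20))**2 + 4311) = 1/((-45 + 1/(-367/17))**2 + 4311) = 1/((-45 - 17/367)**2 + 4311) = 1/((-16532/367)**2 + 4311) = 1/(273307024/134689 + 4311) = 1/(853951303/134689) = 134689/853951303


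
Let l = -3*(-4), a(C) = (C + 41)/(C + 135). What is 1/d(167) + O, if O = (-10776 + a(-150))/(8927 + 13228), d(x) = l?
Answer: -535349/1329300 ≈ -0.40273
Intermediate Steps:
a(C) = (41 + C)/(135 + C)
l = 12
d(x) = 12
O = -161531/332325 (O = (-10776 + (41 - 150)/(135 - 150))/(8927 + 13228) = (-10776 - 109/(-15))/22155 = (-10776 - 1/15*(-109))*(1/22155) = (-10776 + 109/15)*(1/22155) = -161531/15*1/22155 = -161531/332325 ≈ -0.48606)
1/d(167) + O = 1/12 - 161531/332325 = -535349/1329300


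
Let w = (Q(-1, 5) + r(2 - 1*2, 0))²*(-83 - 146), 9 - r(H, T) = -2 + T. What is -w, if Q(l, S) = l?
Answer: 22900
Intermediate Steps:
r(H, T) = 11 - T (r(H, T) = 9 - (-2 + T) = 9 + (2 - T) = 11 - T)
w = -22900 (w = (-1 + (11 - 1*0))²*(-83 - 146) = (-1 + (11 + 0))²*(-229) = (-1 + 11)²*(-229) = 10²*(-229) = 100*(-229) = -22900)
-w = -1*(-22900) = 22900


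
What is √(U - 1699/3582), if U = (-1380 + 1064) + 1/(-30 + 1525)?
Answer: I*√1008390140933630/1785030 ≈ 17.79*I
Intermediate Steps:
U = -472419/1495 (U = -316 + 1/1495 = -472419/1495 ≈ -316.00)
√(U - 1699/3582) = √(-472419/1495 - 1699/3582) = √(-1694744863/5355090) = I*√1008390140933630/1785030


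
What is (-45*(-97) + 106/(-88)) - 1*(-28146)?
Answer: 1430431/44 ≈ 32510.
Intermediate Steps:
(-45*(-97) + 106/(-88)) - 1*(-28146) = (4365 + 106*(-1/88)) + 28146 = (4365 - 53/44) + 28146 = 192007/44 + 28146 = 1430431/44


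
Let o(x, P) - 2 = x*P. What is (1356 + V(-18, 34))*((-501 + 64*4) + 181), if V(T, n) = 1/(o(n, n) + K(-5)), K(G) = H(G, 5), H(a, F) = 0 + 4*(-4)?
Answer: -49553696/571 ≈ -86784.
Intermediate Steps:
H(a, F) = -16 (H(a, F) = 0 - 16 = -16)
o(x, P) = 2 + P*x (o(x, P) = 2 + x*P = 2 + P*x)
K(G) = -16
V(T, n) = 1/(-14 + n²) (V(T, n) = 1/((2 + n*n) - 16) = 1/((2 + n²) - 16) = 1/(-14 + n²))
(1356 + V(-18, 34))*((-501 + 64*4) + 181) = (1356 + 1/(-14 + 34²))*((-501 + 64*4) + 181) = (1356 + 1/(-14 + 1156))*((-501 + 256) + 181) = (1356 + 1/1142)*(-245 + 181) = (1356 + 1/1142)*(-64) = (1548553/1142)*(-64) = -49553696/571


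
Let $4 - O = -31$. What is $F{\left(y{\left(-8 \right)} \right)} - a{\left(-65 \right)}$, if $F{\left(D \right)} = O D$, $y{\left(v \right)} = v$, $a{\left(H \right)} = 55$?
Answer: $-335$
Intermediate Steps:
$O = 35$ ($O = 4 - -31 = 4 + 31 = 35$)
$F{\left(D \right)} = 35 D$
$F{\left(y{\left(-8 \right)} \right)} - a{\left(-65 \right)} = 35 \left(-8\right) - 55 = -280 - 55 = -335$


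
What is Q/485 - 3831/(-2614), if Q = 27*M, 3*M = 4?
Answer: 1952139/1267790 ≈ 1.5398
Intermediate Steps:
M = 4/3 (M = (⅓)*4 = 4/3 ≈ 1.3333)
Q = 36 (Q = 27*(4/3) = 36)
Q/485 - 3831/(-2614) = 36/485 - 3831/(-2614) = 36*(1/485) - 3831*(-1/2614) = 36/485 + 3831/2614 = 1952139/1267790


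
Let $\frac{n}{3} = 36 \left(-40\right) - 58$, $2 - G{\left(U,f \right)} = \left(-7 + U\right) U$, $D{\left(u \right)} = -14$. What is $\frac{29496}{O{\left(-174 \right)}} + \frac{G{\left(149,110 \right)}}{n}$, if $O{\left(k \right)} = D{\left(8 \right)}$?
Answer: $- \frac{224930}{107} \approx -2102.1$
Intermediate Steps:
$G{\left(U,f \right)} = 2 - U \left(-7 + U\right)$ ($G{\left(U,f \right)} = 2 - \left(-7 + U\right) U = 2 - U \left(-7 + U\right)$)
$n = -4494$ ($n = 3 \left(36 \left(-40\right) - 58\right) = 3 \left(-1440 - 58\right) = 3 \left(-1498\right) = -4494$)
$O{\left(k \right)} = -14$
$\frac{29496}{O{\left(-174 \right)}} + \frac{G{\left(149,110 \right)}}{n} = \frac{29496}{-14} + \frac{2 - 149^{2} + 7 \cdot 149}{-4494} = 29496 \left(- \frac{1}{14}\right) + \left(2 - 22201 + 1043\right) \left(- \frac{1}{4494}\right) = - \frac{14748}{7} + \left(2 - 22201 + 1043\right) \left(- \frac{1}{4494}\right) = - \frac{14748}{7} - - \frac{3526}{749} = - \frac{14748}{7} + \frac{3526}{749} = - \frac{224930}{107}$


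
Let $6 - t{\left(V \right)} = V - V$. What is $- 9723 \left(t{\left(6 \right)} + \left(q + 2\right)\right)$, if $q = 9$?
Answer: $-165291$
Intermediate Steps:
$t{\left(V \right)} = 6$ ($t{\left(V \right)} = 6 - \left(V - V\right) = 6 - 0 = 6 + 0 = 6$)
$- 9723 \left(t{\left(6 \right)} + \left(q + 2\right)\right) = - 9723 \left(6 + \left(9 + 2\right)\right) = - 9723 \left(6 + 11\right) = \left(-9723\right) 17 = -165291$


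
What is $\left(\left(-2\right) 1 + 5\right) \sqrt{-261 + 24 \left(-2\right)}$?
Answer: $3 i \sqrt{309} \approx 52.735 i$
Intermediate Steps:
$\left(\left(-2\right) 1 + 5\right) \sqrt{-261 + 24 \left(-2\right)} = \left(-2 + 5\right) \sqrt{-261 - 48} = 3 \sqrt{-309} = 3 i \sqrt{309}$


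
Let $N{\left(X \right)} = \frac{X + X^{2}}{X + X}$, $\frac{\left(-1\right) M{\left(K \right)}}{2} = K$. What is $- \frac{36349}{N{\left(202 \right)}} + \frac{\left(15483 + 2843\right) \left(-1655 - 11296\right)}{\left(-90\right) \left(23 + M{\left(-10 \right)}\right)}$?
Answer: $\frac{2661038001}{43645} \approx 60970.0$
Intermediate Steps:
$M{\left(K \right)} = - 2 K$
$N{\left(X \right)} = \frac{X + X^{2}}{2 X}$
$- \frac{36349}{N{\left(202 \right)}} + \frac{\left(15483 + 2843\right) \left(-1655 - 11296\right)}{\left(-90\right) \left(23 + M{\left(-10 \right)}\right)} = - \frac{36349}{\frac{1}{2} + \frac{1}{2} \cdot 202} + \frac{\left(15483 + 2843\right) \left(-1655 - 11296\right)}{\left(-90\right) \left(23 - -20\right)} = - \frac{36349}{\frac{1}{2} + 101} + \frac{18326 \left(-12951\right)}{\left(-90\right) \left(23 + 20\right)} = - \frac{36349}{\frac{203}{2}} - \frac{237340026}{\left(-90\right) 43} = \left(-36349\right) \frac{2}{203} - \frac{237340026}{-3870} = - \frac{72698}{203} - - \frac{13185557}{215} = - \frac{72698}{203} + \frac{13185557}{215} = \frac{2661038001}{43645}$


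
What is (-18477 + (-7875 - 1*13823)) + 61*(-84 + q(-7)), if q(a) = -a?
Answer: -44872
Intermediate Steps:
(-18477 + (-7875 - 1*13823)) + 61*(-84 + q(-7)) = (-18477 + (-7875 - 1*13823)) + 61*(-84 - 1*(-7)) = (-18477 + (-7875 - 13823)) + 61*(-84 + 7) = (-18477 - 21698) + 61*(-77) = -40175 - 4697 = -44872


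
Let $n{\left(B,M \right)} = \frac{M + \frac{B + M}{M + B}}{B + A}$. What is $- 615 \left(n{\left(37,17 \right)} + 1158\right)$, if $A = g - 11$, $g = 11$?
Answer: $- \frac{26361360}{37} \approx -7.1247 \cdot 10^{5}$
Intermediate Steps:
$A = 0$ ($A = 11 - 11 = 0$)
$n{\left(B,M \right)} = \frac{1 + M}{B}$ ($n{\left(B,M \right)} = \frac{M + \frac{B + M}{M + B}}{B + 0} = \frac{M + \frac{B + M}{B + M}}{B} = \frac{M + 1}{B} = \frac{1 + M}{B}$)
$- 615 \left(n{\left(37,17 \right)} + 1158\right) = - 615 \left(\frac{1 + 17}{37} + 1158\right) = - 615 \left(\frac{1}{37} \cdot 18 + 1158\right) = - 615 \left(\frac{18}{37} + 1158\right) = \left(-615\right) \frac{42864}{37} = - \frac{26361360}{37}$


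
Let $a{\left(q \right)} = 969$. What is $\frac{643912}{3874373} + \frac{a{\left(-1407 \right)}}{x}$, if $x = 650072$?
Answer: $\frac{18362757787}{109505278472} \approx 0.16769$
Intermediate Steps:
$\frac{643912}{3874373} + \frac{a{\left(-1407 \right)}}{x} = \frac{643912}{3874373} + \frac{969}{650072} = \frac{18362757787}{109505278472}$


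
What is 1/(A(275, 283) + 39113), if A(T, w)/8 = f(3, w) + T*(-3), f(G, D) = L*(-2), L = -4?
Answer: 1/32577 ≈ 3.0697e-5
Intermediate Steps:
f(G, D) = 8 (f(G, D) = -4*(-2) = 8)
A(T, w) = 64 - 24*T (A(T, w) = 8*(8 + T*(-3)) = 8*(8 - 3*T) = 64 - 24*T)
1/(A(275, 283) + 39113) = 1/((64 - 24*275) + 39113) = 1/((64 - 6600) + 39113) = 1/(-6536 + 39113) = 1/32577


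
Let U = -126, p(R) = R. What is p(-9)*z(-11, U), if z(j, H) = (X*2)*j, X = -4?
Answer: -792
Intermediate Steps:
z(j, H) = -8*j (z(j, H) = (-4*2)*j = -8*j)
p(-9)*z(-11, U) = -(-72)*(-11) = -9*88 = -792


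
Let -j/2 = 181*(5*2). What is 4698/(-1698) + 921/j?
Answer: -3095103/1024460 ≈ -3.0212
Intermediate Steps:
j = -3620 (j = -362*5*2 = -362*10 = -2*1810 = -3620)
4698/(-1698) + 921/j = 4698/(-1698) + 921/(-3620) = 4698*(-1/1698) + 921*(-1/3620) = -783/283 - 921/3620 = -3095103/1024460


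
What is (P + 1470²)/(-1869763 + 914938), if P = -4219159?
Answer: 2058259/954825 ≈ 2.1556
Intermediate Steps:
(P + 1470²)/(-1869763 + 914938) = (-4219159 + 1470²)/(-1869763 + 914938) = (-4219159 + 2160900)/(-954825) = -2058259*(-1/954825) = 2058259/954825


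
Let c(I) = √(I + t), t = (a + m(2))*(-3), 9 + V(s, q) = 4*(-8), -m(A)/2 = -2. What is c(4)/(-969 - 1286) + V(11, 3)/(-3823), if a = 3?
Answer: 41/3823 - I*√17/2255 ≈ 0.010725 - 0.0018284*I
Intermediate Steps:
m(A) = 4 (m(A) = -2*(-2) = 4)
V(s, q) = -41 (V(s, q) = -9 + 4*(-8) = -9 - 32 = -41)
t = -21 (t = (3 + 4)*(-3) = 7*(-3) = -21)
c(I) = √(-21 + I) (c(I) = √(I - 21) = √(-21 + I))
c(4)/(-969 - 1286) + V(11, 3)/(-3823) = √(-21 + 4)/(-969 - 1286) - 41/(-3823) = √(-17)/(-2255) - 41*(-1/3823) = (I*√17)*(-1/2255) + 41/3823 = -I*√17/2255 + 41/3823 = 41/3823 - I*√17/2255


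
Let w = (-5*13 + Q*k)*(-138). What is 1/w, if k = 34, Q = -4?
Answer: 1/27738 ≈ 3.6052e-5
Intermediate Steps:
w = 27738 (w = (-5*13 - 4*34)*(-138) = (-65 - 136)*(-138) = -201*(-138) = 27738)
1/w = 1/27738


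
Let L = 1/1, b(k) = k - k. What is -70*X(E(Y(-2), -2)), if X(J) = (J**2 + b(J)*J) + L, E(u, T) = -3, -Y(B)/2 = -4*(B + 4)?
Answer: -700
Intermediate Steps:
b(k) = 0
Y(B) = 32 + 8*B (Y(B) = -(-8)*(B + 4) = -(-8)*(4 + B) = -2*(-16 - 4*B) = 32 + 8*B)
L = 1
X(J) = 1 + J**2 (X(J) = (J**2 + 0*J) + 1 = (J**2 + 0) + 1 = J**2 + 1 = 1 + J**2)
-70*X(E(Y(-2), -2)) = -70*(1 + (-3)**2) = -70*(1 + 9) = -70*10 = -700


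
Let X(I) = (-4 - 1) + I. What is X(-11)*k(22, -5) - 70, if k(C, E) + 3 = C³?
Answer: -170390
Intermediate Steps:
k(C, E) = -3 + C³
X(I) = -5 + I
X(-11)*k(22, -5) - 70 = (-5 - 11)*(-3 + 22³) - 70 = -16*(-3 + 10648) - 70 = -16*10645 - 70 = -170320 - 70 = -170390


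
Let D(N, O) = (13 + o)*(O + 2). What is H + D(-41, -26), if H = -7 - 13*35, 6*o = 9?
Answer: -810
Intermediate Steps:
o = 3/2 (o = (⅙)*9 = 3/2 ≈ 1.5000)
D(N, O) = 29 + 29*O/2 (D(N, O) = (13 + 3/2)*(O + 2) = 29*(2 + O)/2 = 29 + 29*O/2)
H = -462 (H = -7 - 455 = -462)
H + D(-41, -26) = -462 + (29 + (29/2)*(-26)) = -462 + (29 - 377) = -462 - 348 = -810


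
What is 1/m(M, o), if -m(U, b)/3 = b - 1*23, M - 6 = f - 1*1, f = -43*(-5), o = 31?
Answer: -1/24 ≈ -0.041667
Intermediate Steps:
f = 215
M = 220 (M = 6 + (215 - 1*1) = 6 + (215 - 1) = 6 + 214 = 220)
m(U, b) = 69 - 3*b (m(U, b) = -3*(b - 1*23) = -3*(b - 23) = -3*(-23 + b) = 69 - 3*b)
1/m(M, o) = 1/(69 - 3*31) = 1/(69 - 93) = 1/(-24) = -1/24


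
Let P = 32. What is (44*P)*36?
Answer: 50688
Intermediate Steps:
(44*P)*36 = (44*32)*36 = 1408*36 = 50688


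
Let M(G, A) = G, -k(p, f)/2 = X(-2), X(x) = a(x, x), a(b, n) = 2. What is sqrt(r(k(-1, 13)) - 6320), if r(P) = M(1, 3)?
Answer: I*sqrt(6319) ≈ 79.492*I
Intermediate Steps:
X(x) = 2
k(p, f) = -4 (k(p, f) = -2*2 = -4)
r(P) = 1
sqrt(r(k(-1, 13)) - 6320) = sqrt(1 - 6320) = sqrt(-6319) = I*sqrt(6319)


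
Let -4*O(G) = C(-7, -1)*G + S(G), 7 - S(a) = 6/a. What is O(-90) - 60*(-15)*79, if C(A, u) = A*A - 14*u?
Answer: 1087736/15 ≈ 72516.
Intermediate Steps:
C(A, u) = A² - 14*u
S(a) = 7 - 6/a
O(G) = -7/4 - 63*G/4 + 3/(2*G) (O(G) = -(((-7)² - 14*(-1))*G + (7 - 6/G))/4 = -((49 + 14)*G + (7 - 6/G))/4 = -(63*G + (7 - 6/G))/4 = -(7 - 6/G + 63*G)/4 = -7/4 - 63*G/4 + 3/(2*G))
O(-90) - 60*(-15)*79 = (¼)*(6 - 63*(-90)² - 7*(-90))/(-90) - 60*(-15)*79 = (¼)*(-1/90)*(6 - 63*8100 + 630) - (-900)*79 = (¼)*(-1/90)*(6 - 510300 + 630) - 1*(-71100) = (¼)*(-1/90)*(-509664) + 71100 = 21236/15 + 71100 = 1087736/15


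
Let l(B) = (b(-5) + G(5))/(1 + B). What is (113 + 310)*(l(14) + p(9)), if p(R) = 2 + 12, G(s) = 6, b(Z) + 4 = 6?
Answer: 30738/5 ≈ 6147.6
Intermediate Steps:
b(Z) = 2 (b(Z) = -4 + 6 = 2)
l(B) = 8/(1 + B) (l(B) = (2 + 6)/(1 + B) = 8/(1 + B))
p(R) = 14
(113 + 310)*(l(14) + p(9)) = (113 + 310)*(8/(1 + 14) + 14) = 423*(8/15 + 14) = 423*(218/15) = 30738/5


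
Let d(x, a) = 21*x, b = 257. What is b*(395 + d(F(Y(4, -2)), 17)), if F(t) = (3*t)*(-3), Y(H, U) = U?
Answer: 198661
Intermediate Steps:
F(t) = -9*t
b*(395 + d(F(Y(4, -2)), 17)) = 257*(395 + 21*(-9*(-2))) = 257*(395 + 21*18) = 257*(395 + 378) = 257*773 = 198661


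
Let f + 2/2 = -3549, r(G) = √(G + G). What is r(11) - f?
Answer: 3550 + √22 ≈ 3554.7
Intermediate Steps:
r(G) = √2*√G (r(G) = √(2*G) = √2*√G)
f = -3550 (f = -1 - 3549 = -3550)
r(11) - f = √2*√11 - 1*(-3550) = √22 + 3550 = 3550 + √22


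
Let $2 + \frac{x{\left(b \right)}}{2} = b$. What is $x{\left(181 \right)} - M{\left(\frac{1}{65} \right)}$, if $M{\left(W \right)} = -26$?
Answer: $384$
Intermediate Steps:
$x{\left(b \right)} = -4 + 2 b$
$x{\left(181 \right)} - M{\left(\frac{1}{65} \right)} = \left(-4 + 2 \cdot 181\right) - -26 = \left(-4 + 362\right) + 26 = 358 + 26 = 384$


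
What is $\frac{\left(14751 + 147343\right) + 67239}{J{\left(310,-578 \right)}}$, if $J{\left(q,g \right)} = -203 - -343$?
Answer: $\frac{229333}{140} \approx 1638.1$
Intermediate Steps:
$J{\left(q,g \right)} = 140$ ($J{\left(q,g \right)} = -203 + 343 = 140$)
$\frac{\left(14751 + 147343\right) + 67239}{J{\left(310,-578 \right)}} = \frac{\left(14751 + 147343\right) + 67239}{140} = \left(162094 + 67239\right) \frac{1}{140} = 229333 \cdot \frac{1}{140} = \frac{229333}{140}$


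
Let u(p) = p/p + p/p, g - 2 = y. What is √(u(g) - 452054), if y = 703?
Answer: 6*I*√12557 ≈ 672.35*I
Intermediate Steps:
g = 705 (g = 2 + 703 = 705)
u(p) = 2 (u(p) = 1 + 1 = 2)
√(u(g) - 452054) = √(2 - 452054) = √(-452052) = 6*I*√12557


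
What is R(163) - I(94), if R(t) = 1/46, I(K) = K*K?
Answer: -406455/46 ≈ -8836.0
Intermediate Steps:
I(K) = K²
R(t) = 1/46
R(163) - I(94) = 1/46 - 1*94² = 1/46 - 1*8836 = 1/46 - 8836 = -406455/46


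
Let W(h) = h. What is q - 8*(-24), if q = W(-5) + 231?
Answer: 418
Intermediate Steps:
q = 226 (q = -5 + 231 = 226)
q - 8*(-24) = 226 - 8*(-24) = 226 + 192 = 418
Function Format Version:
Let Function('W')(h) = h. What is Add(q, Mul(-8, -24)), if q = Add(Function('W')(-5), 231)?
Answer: 418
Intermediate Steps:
q = 226 (q = Add(-5, 231) = 226)
Add(q, Mul(-8, -24)) = Add(226, Mul(-8, -24)) = Add(226, 192) = 418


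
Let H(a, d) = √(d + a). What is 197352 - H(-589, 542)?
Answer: 197352 - I*√47 ≈ 1.9735e+5 - 6.8557*I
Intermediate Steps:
H(a, d) = √(a + d)
197352 - H(-589, 542) = 197352 - √(-589 + 542) = 197352 - √(-47) = 197352 - I*√47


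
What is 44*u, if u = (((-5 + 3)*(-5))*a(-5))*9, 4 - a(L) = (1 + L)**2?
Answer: -47520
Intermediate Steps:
a(L) = 4 - (1 + L)**2
u = -1080 (u = (((-5 + 3)*(-5))*(4 - (1 - 5)**2))*9 = ((-2*(-5))*(4 - 1*(-4)**2))*9 = (10*(4 - 1*16))*9 = (10*(4 - 16))*9 = (10*(-12))*9 = -120*9 = -1080)
44*u = 44*(-1080) = -47520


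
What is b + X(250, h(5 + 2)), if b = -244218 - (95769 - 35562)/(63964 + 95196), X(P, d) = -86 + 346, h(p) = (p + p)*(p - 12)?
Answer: -38828415487/159160 ≈ -2.4396e+5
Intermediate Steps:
h(p) = 2*p*(-12 + p) (h(p) = (2*p)*(-12 + p) = 2*p*(-12 + p))
X(P, d) = 260
b = -38869797087/159160 (b = -244218 - 60207/159160 = -38869797087/159160 ≈ -2.4422e+5)
b + X(250, h(5 + 2)) = -38869797087/159160 + 260 = -38828415487/159160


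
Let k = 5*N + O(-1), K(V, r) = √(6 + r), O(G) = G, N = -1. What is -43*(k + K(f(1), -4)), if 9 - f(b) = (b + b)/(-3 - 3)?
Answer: 258 - 43*√2 ≈ 197.19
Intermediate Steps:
f(b) = 9 + b/3 (f(b) = 9 - (b + b)/(-3 - 3) = 9 - 2*b/(-6) = 9 - 2*b*(-1)/6 = 9 - (-1)*b/3 = 9 + b/3)
k = -6 (k = 5*(-1) - 1 = -5 - 1 = -6)
-43*(k + K(f(1), -4)) = -43*(-6 + √(6 - 4)) = -43*(-6 + √2) = 258 - 43*√2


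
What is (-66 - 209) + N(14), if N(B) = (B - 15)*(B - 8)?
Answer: -281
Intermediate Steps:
N(B) = (-15 + B)*(-8 + B)
(-66 - 209) + N(14) = (-66 - 209) + (120 + 14² - 23*14) = -275 + (120 + 196 - 322) = -275 - 6 = -281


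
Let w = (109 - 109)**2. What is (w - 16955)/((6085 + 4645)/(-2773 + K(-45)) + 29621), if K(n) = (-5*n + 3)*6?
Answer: -952871/1664271 ≈ -0.57255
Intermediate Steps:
w = 0 (w = 0**2 = 0)
K(n) = 18 - 30*n (K(n) = (3 - 5*n)*6 = 18 - 30*n)
(w - 16955)/((6085 + 4645)/(-2773 + K(-45)) + 29621) = (0 - 16955)/((6085 + 4645)/(-2773 + (18 - 30*(-45))) + 29621) = -16955/(10730/(-2773 + (18 + 1350)) + 29621) = -16955/(10730/(-2773 + 1368) + 29621) = -16955/(10730/(-1405) + 29621) = -16955/(10730*(-1/1405) + 29621) = -16955/(-2146/281 + 29621) = -16955/8321355/281 = -16955*281/8321355 = -952871/1664271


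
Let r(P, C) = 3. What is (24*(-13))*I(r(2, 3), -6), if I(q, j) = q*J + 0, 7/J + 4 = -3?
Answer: 936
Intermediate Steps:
J = -1 (J = 7/(-4 - 3) = 7/(-7) = 7*(-⅐) = -1)
I(q, j) = -q (I(q, j) = q*(-1) + 0 = -q + 0 = -q)
(24*(-13))*I(r(2, 3), -6) = (24*(-13))*(-1*3) = -312*(-3) = 936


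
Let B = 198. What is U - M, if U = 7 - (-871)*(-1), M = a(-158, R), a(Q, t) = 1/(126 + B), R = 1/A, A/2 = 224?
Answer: -279937/324 ≈ -864.00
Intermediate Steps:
A = 448 (A = 2*224 = 448)
R = 1/448 ≈ 0.0022321
a(Q, t) = 1/324 (a(Q, t) = 1/(126 + 198) = 1/324)
M = 1/324 ≈ 0.0030864
U = -864 (U = 7 - 67*13 = 7 - 871 = -864)
U - M = -864 - 1*1/324 = -864 - 1/324 = -279937/324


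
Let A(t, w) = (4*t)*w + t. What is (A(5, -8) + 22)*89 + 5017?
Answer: -6820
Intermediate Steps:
A(t, w) = t + 4*t*w (A(t, w) = 4*t*w + t = t + 4*t*w)
(A(5, -8) + 22)*89 + 5017 = (5*(1 + 4*(-8)) + 22)*89 + 5017 = (5*(1 - 32) + 22)*89 + 5017 = (5*(-31) + 22)*89 + 5017 = (-155 + 22)*89 + 5017 = -133*89 + 5017 = -11837 + 5017 = -6820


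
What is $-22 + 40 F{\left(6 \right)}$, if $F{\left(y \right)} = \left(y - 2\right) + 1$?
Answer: $178$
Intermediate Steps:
$F{\left(y \right)} = -1 + y$ ($F{\left(y \right)} = \left(-2 + y\right) + 1 = -1 + y$)
$-22 + 40 F{\left(6 \right)} = -22 + 40 \left(-1 + 6\right) = -22 + 40 \cdot 5 = -22 + 200 = 178$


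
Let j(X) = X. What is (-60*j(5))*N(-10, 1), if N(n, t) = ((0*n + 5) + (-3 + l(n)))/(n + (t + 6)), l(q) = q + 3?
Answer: -500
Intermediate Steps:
l(q) = 3 + q
N(n, t) = (5 + n)/(6 + n + t) (N(n, t) = ((0*n + 5) + (-3 + (3 + n)))/(n + (t + 6)) = ((0 + 5) + n)/(n + (6 + t)) = (5 + n)/(6 + n + t))
(-60*j(5))*N(-10, 1) = (-60*5)*((5 - 10)/(6 - 10 + 1)) = -300*(-5)/(-3) = -(-100)*(-5) = -300*5/3 = -500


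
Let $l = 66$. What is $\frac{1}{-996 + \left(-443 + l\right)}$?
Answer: $- \frac{1}{1373} \approx -0.00072833$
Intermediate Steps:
$\frac{1}{-996 + \left(-443 + l\right)} = \frac{1}{-996 + \left(-443 + 66\right)} = \frac{1}{-996 - 377} = \frac{1}{-1373} = - \frac{1}{1373}$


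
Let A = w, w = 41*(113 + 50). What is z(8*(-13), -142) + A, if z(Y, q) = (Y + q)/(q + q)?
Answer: 949109/142 ≈ 6683.9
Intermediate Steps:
z(Y, q) = (Y + q)/(2*q) (z(Y, q) = (Y + q)/((2*q)) = (Y + q)*(1/(2*q)) = (Y + q)/(2*q))
w = 6683 (w = 41*163 = 6683)
A = 6683
z(8*(-13), -142) + A = (1/2)*(8*(-13) - 142)/(-142) + 6683 = (1/2)*(-1/142)*(-104 - 142) + 6683 = (1/2)*(-1/142)*(-246) + 6683 = 123/142 + 6683 = 949109/142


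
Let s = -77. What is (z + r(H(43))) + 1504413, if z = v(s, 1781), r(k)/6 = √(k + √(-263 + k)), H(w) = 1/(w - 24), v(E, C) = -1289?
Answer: 1503124 + 6*√(19 + 38*I*√23731)/19 ≈ 1.5031e+6 + 17.057*I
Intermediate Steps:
H(w) = 1/(-24 + w)
r(k) = 6*√(k + √(-263 + k))
z = -1289
(z + r(H(43))) + 1504413 = (-1289 + 6*√(1/(-24 + 43) + √(-263 + 1/(-24 + 43)))) + 1504413 = (-1289 + 6*√(1/19 + √(-263 + 1/19))) + 1504413 = (-1289 + 6*√(1/19 + √(-4996/19))) + 1504413 = (-1289 + 6*√(1/19 + 2*I*√23731/19)) + 1504413 = 1503124 + 6*√(1/19 + 2*I*√23731/19)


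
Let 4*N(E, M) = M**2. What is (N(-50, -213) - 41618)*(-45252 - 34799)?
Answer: 9694416253/4 ≈ 2.4236e+9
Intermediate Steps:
N(E, M) = M**2/4
(N(-50, -213) - 41618)*(-45252 - 34799) = ((1/4)*(-213)**2 - 41618)*(-45252 - 34799) = ((1/4)*45369 - 41618)*(-80051) = (45369/4 - 41618)*(-80051) = -121103/4*(-80051) = 9694416253/4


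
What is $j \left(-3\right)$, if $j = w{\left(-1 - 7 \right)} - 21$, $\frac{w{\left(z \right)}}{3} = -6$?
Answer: $117$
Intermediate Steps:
$w{\left(z \right)} = -18$ ($w{\left(z \right)} = 3 \left(-6\right) = -18$)
$j = -39$ ($j = -18 - 21 = -39$)
$j \left(-3\right) = \left(-39\right) \left(-3\right) = 117$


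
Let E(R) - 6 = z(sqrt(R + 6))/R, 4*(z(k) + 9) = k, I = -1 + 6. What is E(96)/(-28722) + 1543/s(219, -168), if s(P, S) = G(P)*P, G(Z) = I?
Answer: 472656839/335472960 - sqrt(102)/11029248 ≈ 1.4089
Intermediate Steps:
I = 5
G(Z) = 5
z(k) = -9 + k/4
E(R) = 6 + (-9 + sqrt(6 + R)/4)/R (E(R) = 6 + (-9 + sqrt(R + 6)/4)/R = 6 + (-9 + sqrt(6 + R)/4)/R)
s(P, S) = 5*P
E(96)/(-28722) + 1543/s(219, -168) = ((1/4)*(-36 + sqrt(6 + 96) + 24*96)/96)/(-28722) + 1543/((5*219)) = ((1/4)*(1/96)*(-36 + sqrt(102) + 2304))*(-1/28722) + 1543/1095 = ((1/4)*(1/96)*(2268 + sqrt(102)))*(-1/28722) + 1543*(1/1095) = (189/32 + sqrt(102)/384)*(-1/28722) + 1543/1095 = (-63/306368 - sqrt(102)/11029248) + 1543/1095 = 472656839/335472960 - sqrt(102)/11029248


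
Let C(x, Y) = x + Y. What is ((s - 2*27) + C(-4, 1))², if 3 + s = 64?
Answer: 16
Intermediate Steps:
s = 61 (s = -3 + 64 = 61)
C(x, Y) = Y + x
((s - 2*27) + C(-4, 1))² = ((61 - 2*27) + (1 - 4))² = ((61 - 54) - 3)² = (7 - 3)² = 4² = 16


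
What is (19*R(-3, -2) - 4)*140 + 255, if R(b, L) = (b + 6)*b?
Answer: -24245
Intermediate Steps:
R(b, L) = b*(6 + b) (R(b, L) = (6 + b)*b = b*(6 + b))
(19*R(-3, -2) - 4)*140 + 255 = (19*(-3*(6 - 3)) - 4)*140 + 255 = (19*(-3*3) - 4)*140 + 255 = (19*(-9) - 4)*140 + 255 = (-171 - 4)*140 + 255 = -175*140 + 255 = -24500 + 255 = -24245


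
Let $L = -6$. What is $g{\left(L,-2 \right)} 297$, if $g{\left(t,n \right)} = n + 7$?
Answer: $1485$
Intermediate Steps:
$g{\left(t,n \right)} = 7 + n$
$g{\left(L,-2 \right)} 297 = \left(7 - 2\right) 297 = 5 \cdot 297 = 1485$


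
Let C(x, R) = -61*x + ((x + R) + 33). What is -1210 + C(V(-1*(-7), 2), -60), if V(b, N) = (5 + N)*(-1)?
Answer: -817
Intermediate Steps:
V(b, N) = -5 - N
C(x, R) = 33 + R - 60*x (C(x, R) = -61*x + ((R + x) + 33) = -61*x + (33 + R + x) = 33 + R - 60*x)
-1210 + C(V(-1*(-7), 2), -60) = -1210 + (33 - 60 - 60*(-5 - 1*2)) = -1210 + (33 - 60 - 60*(-5 - 2)) = -1210 + (33 - 60 - 60*(-7)) = -1210 + (33 - 60 + 420) = -1210 + 393 = -817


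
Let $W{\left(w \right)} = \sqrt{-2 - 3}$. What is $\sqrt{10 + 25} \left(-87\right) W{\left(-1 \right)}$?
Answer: $- 435 i \sqrt{7} \approx - 1150.9 i$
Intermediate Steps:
$W{\left(w \right)} = i \sqrt{5}$ ($W{\left(w \right)} = \sqrt{-5} = i \sqrt{5}$)
$\sqrt{10 + 25} \left(-87\right) W{\left(-1 \right)} = \sqrt{10 + 25} \left(-87\right) i \sqrt{5} = \sqrt{35} \left(-87\right) i \sqrt{5} = - 87 \sqrt{35} i \sqrt{5} = - 435 i \sqrt{7}$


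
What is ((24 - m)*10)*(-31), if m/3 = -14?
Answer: -20460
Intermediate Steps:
m = -42 (m = 3*(-14) = -42)
((24 - m)*10)*(-31) = ((24 - 1*(-42))*10)*(-31) = ((24 + 42)*10)*(-31) = (66*10)*(-31) = 660*(-31) = -20460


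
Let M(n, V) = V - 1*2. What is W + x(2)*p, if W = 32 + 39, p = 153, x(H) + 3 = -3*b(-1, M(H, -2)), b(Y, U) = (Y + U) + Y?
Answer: 2366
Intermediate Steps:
M(n, V) = -2 + V (M(n, V) = V - 2 = -2 + V)
b(Y, U) = U + 2*Y (b(Y, U) = (U + Y) + Y = U + 2*Y)
x(H) = 15 (x(H) = -3 - 3*((-2 - 2) + 2*(-1)) = -3 - 3*(-4 - 2) = -3 - 3*(-6) = -3 + 18 = 15)
W = 71
W + x(2)*p = 71 + 15*153 = 71 + 2295 = 2366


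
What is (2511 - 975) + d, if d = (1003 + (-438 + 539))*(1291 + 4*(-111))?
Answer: 936624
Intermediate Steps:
d = 935088 (d = (1003 + 101)*(1291 - 444) = 1104*847 = 935088)
(2511 - 975) + d = (2511 - 975) + 935088 = 1536 + 935088 = 936624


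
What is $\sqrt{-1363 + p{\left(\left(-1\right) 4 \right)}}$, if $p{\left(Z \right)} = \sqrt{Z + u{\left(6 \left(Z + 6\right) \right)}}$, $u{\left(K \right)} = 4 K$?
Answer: $\sqrt{-1363 + 2 \sqrt{11}} \approx 36.829 i$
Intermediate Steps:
$p{\left(Z \right)} = \sqrt{144 + 25 Z}$ ($p{\left(Z \right)} = \sqrt{Z + 4 \cdot 6 \left(Z + 6\right)} = \sqrt{Z + 4 \cdot 6 \left(6 + Z\right)} = \sqrt{Z + 4 \left(36 + 6 Z\right)} = \sqrt{Z + \left(144 + 24 Z\right)} = \sqrt{144 + 25 Z}$)
$\sqrt{-1363 + p{\left(\left(-1\right) 4 \right)}} = \sqrt{-1363 + \sqrt{144 + 25 \left(\left(-1\right) 4\right)}} = \sqrt{-1363 + \sqrt{144 + 25 \left(-4\right)}} = \sqrt{-1363 + \sqrt{144 - 100}} = \sqrt{-1363 + \sqrt{44}} = \sqrt{-1363 + 2 \sqrt{11}}$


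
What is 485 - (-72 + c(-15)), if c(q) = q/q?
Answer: 556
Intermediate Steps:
c(q) = 1
485 - (-72 + c(-15)) = 485 - (-72 + 1) = 485 - 1*(-71) = 485 + 71 = 556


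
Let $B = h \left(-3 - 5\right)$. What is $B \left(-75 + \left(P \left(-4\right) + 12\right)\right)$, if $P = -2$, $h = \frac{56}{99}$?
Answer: $\frac{2240}{9} \approx 248.89$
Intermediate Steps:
$h = \frac{56}{99}$ ($h = 56 \cdot \frac{1}{99} = \frac{56}{99} \approx 0.56566$)
$B = - \frac{448}{99}$ ($B = \frac{56 \left(-3 - 5\right)}{99} = \frac{56}{99} \left(-8\right) = - \frac{448}{99} \approx -4.5253$)
$B \left(-75 + \left(P \left(-4\right) + 12\right)\right) = - \frac{448 \left(-75 + \left(\left(-2\right) \left(-4\right) + 12\right)\right)}{99} = - \frac{448 \left(-75 + \left(8 + 12\right)\right)}{99} = - \frac{448 \left(-75 + 20\right)}{99} = \left(- \frac{448}{99}\right) \left(-55\right) = \frac{2240}{9}$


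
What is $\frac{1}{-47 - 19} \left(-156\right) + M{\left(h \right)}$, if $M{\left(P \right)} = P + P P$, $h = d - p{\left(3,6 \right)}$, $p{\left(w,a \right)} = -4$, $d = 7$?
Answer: $\frac{1478}{11} \approx 134.36$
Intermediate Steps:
$h = 11$ ($h = 7 - -4 = 7 + 4 = 11$)
$M{\left(P \right)} = P + P^{2}$
$\frac{1}{-47 - 19} \left(-156\right) + M{\left(h \right)} = \frac{1}{-47 - 19} \left(-156\right) + 11 \left(1 + 11\right) = \frac{1}{-66} \left(-156\right) + 11 \cdot 12 = \left(- \frac{1}{66}\right) \left(-156\right) + 132 = \frac{26}{11} + 132 = \frac{1478}{11}$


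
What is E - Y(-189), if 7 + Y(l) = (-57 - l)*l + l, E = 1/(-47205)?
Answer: 1186922519/47205 ≈ 25144.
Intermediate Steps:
E = -1/47205 ≈ -2.1184e-5
Y(l) = -7 + l + l*(-57 - l) (Y(l) = -7 + ((-57 - l)*l + l) = -7 + (l*(-57 - l) + l) = -7 + (l + l*(-57 - l)) = -7 + l + l*(-57 - l))
E - Y(-189) = -1/47205 - (-7 - 1*(-189)**2 - 56*(-189)) = -1/47205 - (-7 - 1*35721 + 10584) = -1/47205 - (-7 - 35721 + 10584) = -1/47205 - 1*(-25144) = -1/47205 + 25144 = 1186922519/47205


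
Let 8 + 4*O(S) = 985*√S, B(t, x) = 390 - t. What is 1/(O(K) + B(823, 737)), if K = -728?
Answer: -174/17733785 - 197*I*√182/17733785 ≈ -9.8118e-6 - 0.00014987*I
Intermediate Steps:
O(S) = -2 + 985*√S/4 (O(S) = -2 + (985*√S)/4 = -2 + 985*√S/4)
1/(O(K) + B(823, 737)) = 1/((-2 + 985*√(-728)/4) + (390 - 1*823)) = 1/((-2 + 985*(2*I*√182)/4) + (390 - 823)) = 1/((-2 + 985*I*√182/2) - 433) = 1/(-435 + 985*I*√182/2)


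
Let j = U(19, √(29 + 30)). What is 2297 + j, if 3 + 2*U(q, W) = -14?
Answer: 4577/2 ≈ 2288.5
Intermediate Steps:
U(q, W) = -17/2 (U(q, W) = -3/2 + (½)*(-14) = -3/2 - 7 = -17/2)
j = -17/2 ≈ -8.5000
2297 + j = 2297 - 17/2 = 4577/2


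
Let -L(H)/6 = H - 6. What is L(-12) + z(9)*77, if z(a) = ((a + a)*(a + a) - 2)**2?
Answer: 7983776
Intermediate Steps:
L(H) = 36 - 6*H (L(H) = -6*(H - 6) = -6*(-6 + H) = 36 - 6*H)
z(a) = (-2 + 4*a**2)**2 (z(a) = ((2*a)*(2*a) - 2)**2 = (4*a**2 - 2)**2 = (-2 + 4*a**2)**2)
L(-12) + z(9)*77 = (36 - 6*(-12)) + (4*(-1 + 2*9**2)**2)*77 = (36 + 72) + (4*(-1 + 2*81)**2)*77 = 108 + (4*(-1 + 162)**2)*77 = 108 + (4*161**2)*77 = 108 + (4*25921)*77 = 108 + 103684*77 = 108 + 7983668 = 7983776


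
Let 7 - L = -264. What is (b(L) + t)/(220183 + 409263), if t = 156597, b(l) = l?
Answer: 78434/314723 ≈ 0.24922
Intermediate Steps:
L = 271 (L = 7 - 1*(-264) = 7 + 264 = 271)
(b(L) + t)/(220183 + 409263) = (271 + 156597)/(220183 + 409263) = 156868/629446 = 156868*(1/629446) = 78434/314723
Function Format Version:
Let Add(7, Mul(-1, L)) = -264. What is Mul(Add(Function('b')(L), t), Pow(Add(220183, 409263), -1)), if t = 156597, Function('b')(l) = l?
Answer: Rational(78434, 314723) ≈ 0.24922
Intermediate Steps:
L = 271 (L = Add(7, Mul(-1, -264)) = Add(7, 264) = 271)
Mul(Add(Function('b')(L), t), Pow(Add(220183, 409263), -1)) = Mul(Add(271, 156597), Pow(Add(220183, 409263), -1)) = Mul(156868, Pow(629446, -1)) = Mul(156868, Rational(1, 629446)) = Rational(78434, 314723)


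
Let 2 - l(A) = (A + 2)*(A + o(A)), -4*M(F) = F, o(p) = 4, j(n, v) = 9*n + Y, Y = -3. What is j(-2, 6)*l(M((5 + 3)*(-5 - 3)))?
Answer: 7518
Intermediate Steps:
j(n, v) = -3 + 9*n (j(n, v) = 9*n - 3 = -3 + 9*n)
M(F) = -F/4
l(A) = 2 - (2 + A)*(4 + A) (l(A) = 2 - (A + 2)*(A + 4) = 2 - (2 + A)*(4 + A))
j(-2, 6)*l(M((5 + 3)*(-5 - 3))) = (-3 + 9*(-2))*(-6 - (-(5 + 3)*(-5 - 3)/4)**2 - (-3)*(5 + 3)*(-5 - 3)/2) = (-3 - 18)*(-6 - (-2*(-8))**2 - (-3)*8*(-8)/2) = -21*(-6 - (-1/4*(-64))**2 - (-3)*(-64)/2) = -21*(-6 - 1*16**2 - 6*16) = -21*(-6 - 1*256 - 96) = -21*(-6 - 256 - 96) = -21*(-358) = 7518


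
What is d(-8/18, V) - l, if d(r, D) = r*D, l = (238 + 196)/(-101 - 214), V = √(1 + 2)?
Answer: 62/45 - 4*√3/9 ≈ 0.60798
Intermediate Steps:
V = √3 ≈ 1.7320
l = -62/45 (l = 434/(-315) = 434*(-1/315) = -62/45 ≈ -1.3778)
d(r, D) = D*r
d(-8/18, V) - l = √3*(-8/18) - 1*(-62/45) = √3*(-8*1/18) + 62/45 = √3*(-4/9) + 62/45 = -4*√3/9 + 62/45 = 62/45 - 4*√3/9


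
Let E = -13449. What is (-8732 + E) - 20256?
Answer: -42437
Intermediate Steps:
(-8732 + E) - 20256 = (-8732 - 13449) - 20256 = -22181 - 20256 = -42437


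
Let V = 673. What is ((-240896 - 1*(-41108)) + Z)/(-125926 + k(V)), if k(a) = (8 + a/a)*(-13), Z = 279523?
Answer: -79735/126043 ≈ -0.63260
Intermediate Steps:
k(a) = -117 (k(a) = (8 + 1)*(-13) = 9*(-13) = -117)
((-240896 - 1*(-41108)) + Z)/(-125926 + k(V)) = ((-240896 - 1*(-41108)) + 279523)/(-125926 - 117) = ((-240896 + 41108) + 279523)/(-126043) = (-199788 + 279523)*(-1/126043) = 79735*(-1/126043) = -79735/126043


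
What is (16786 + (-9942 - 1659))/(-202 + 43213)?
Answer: 5185/43011 ≈ 0.12055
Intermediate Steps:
(16786 + (-9942 - 1659))/(-202 + 43213) = (16786 - 11601)/43011 = 5185*(1/43011) = 5185/43011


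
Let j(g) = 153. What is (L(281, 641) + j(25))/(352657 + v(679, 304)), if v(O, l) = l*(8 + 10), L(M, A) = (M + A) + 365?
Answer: 1440/358129 ≈ 0.0040209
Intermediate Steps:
L(M, A) = 365 + A + M (L(M, A) = (A + M) + 365 = 365 + A + M)
v(O, l) = 18*l (v(O, l) = l*18 = 18*l)
(L(281, 641) + j(25))/(352657 + v(679, 304)) = ((365 + 641 + 281) + 153)/(352657 + 18*304) = (1287 + 153)/(352657 + 5472) = 1440/358129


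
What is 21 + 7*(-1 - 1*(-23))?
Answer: 175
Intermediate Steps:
21 + 7*(-1 - 1*(-23)) = 21 + 7*(-1 + 23) = 21 + 7*22 = 21 + 154 = 175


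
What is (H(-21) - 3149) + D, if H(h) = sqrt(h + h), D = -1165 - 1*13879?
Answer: -18193 + I*sqrt(42) ≈ -18193.0 + 6.4807*I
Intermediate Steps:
D = -15044 (D = -1165 - 13879 = -15044)
H(h) = sqrt(2)*sqrt(h) (H(h) = sqrt(2*h) = sqrt(2)*sqrt(h))
(H(-21) - 3149) + D = (sqrt(2)*sqrt(-21) - 3149) - 15044 = (sqrt(2)*(I*sqrt(21)) - 3149) - 15044 = (I*sqrt(42) - 3149) - 15044 = (-3149 + I*sqrt(42)) - 15044 = -18193 + I*sqrt(42)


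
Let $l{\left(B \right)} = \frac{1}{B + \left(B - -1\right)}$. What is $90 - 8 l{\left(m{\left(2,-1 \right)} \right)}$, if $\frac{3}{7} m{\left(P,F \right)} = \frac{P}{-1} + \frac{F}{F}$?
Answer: $\frac{1014}{11} \approx 92.182$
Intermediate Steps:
$m{\left(P,F \right)} = \frac{7}{3} - \frac{7 P}{3}$ ($m{\left(P,F \right)} = \frac{7 \left(\frac{P}{-1} + \frac{F}{F}\right)}{3} = \frac{7 \left(P \left(-1\right) + 1\right)}{3} = \frac{7 \left(- P + 1\right)}{3} = \frac{7 \left(1 - P\right)}{3} = \frac{7}{3} - \frac{7 P}{3}$)
$l{\left(B \right)} = \frac{1}{1 + 2 B}$ ($l{\left(B \right)} = \frac{1}{B + \left(B + 1\right)} = \frac{1}{B + \left(1 + B\right)} = \frac{1}{1 + 2 B}$)
$90 - 8 l{\left(m{\left(2,-1 \right)} \right)} = 90 - \frac{8}{1 + 2 \left(\frac{7}{3} - \frac{14}{3}\right)} = 90 - \frac{8}{1 + 2 \left(- \frac{7}{3}\right)} = 90 - \frac{8}{1 - \frac{14}{3}} = 90 - \frac{8}{- \frac{11}{3}} = 90 - - \frac{24}{11} = 90 + \frac{24}{11} = \frac{1014}{11}$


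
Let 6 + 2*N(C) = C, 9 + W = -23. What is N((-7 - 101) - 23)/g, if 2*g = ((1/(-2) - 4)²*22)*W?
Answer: 137/14256 ≈ 0.0096100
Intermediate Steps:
W = -32 (W = -9 - 23 = -32)
N(C) = -3 + C/2
g = -7128 (g = (((1/(-2) - 4)²*22)*(-32))/2 = (((-½ - 4)²*22)*(-32))/2 = (((-9/2)²*22)*(-32))/2 = (((81/4)*22)*(-32))/2 = ((891/2)*(-32))/2 = (½)*(-14256) = -7128)
N((-7 - 101) - 23)/g = (-3 + ((-7 - 101) - 23)/2)/(-7128) = (-3 + (-108 - 23)/2)*(-1/7128) = (-3 + (½)*(-131))*(-1/7128) = (-3 - 131/2)*(-1/7128) = -137/2*(-1/7128) = 137/14256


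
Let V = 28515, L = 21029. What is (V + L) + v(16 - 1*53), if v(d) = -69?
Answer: 49475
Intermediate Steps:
(V + L) + v(16 - 1*53) = (28515 + 21029) - 69 = 49544 - 69 = 49475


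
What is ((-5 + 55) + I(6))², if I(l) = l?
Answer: 3136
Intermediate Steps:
((-5 + 55) + I(6))² = ((-5 + 55) + 6)² = (50 + 6)² = 56² = 3136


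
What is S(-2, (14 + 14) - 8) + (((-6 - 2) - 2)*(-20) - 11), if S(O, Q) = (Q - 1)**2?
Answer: 550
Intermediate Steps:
S(O, Q) = (-1 + Q)**2
S(-2, (14 + 14) - 8) + (((-6 - 2) - 2)*(-20) - 11) = (-1 + ((14 + 14) - 8))**2 + (((-6 - 2) - 2)*(-20) - 11) = (-1 + (28 - 8))**2 + ((-8 - 2)*(-20) - 11) = (-1 + 20)**2 + (-10*(-20) - 11) = 19**2 + (200 - 11) = 361 + 189 = 550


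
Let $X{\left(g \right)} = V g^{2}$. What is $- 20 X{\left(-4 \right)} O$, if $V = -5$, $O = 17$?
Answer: $27200$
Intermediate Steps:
$X{\left(g \right)} = - 5 g^{2}$
$- 20 X{\left(-4 \right)} O = - 20 \left(- 5 \left(-4\right)^{2}\right) 17 = - 20 \left(\left(-5\right) 16\right) 17 = \left(-20\right) \left(-80\right) 17 = 1600 \cdot 17 = 27200$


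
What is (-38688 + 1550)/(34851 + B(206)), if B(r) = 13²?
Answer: -18569/17510 ≈ -1.0605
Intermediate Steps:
B(r) = 169
(-38688 + 1550)/(34851 + B(206)) = (-38688 + 1550)/(34851 + 169) = -37138/35020 = -37138*1/35020 = -18569/17510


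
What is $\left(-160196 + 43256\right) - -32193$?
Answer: $-84747$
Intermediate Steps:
$\left(-160196 + 43256\right) - -32193 = -116940 + 32193 = -84747$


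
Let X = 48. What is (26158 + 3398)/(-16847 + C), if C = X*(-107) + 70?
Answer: -29556/21913 ≈ -1.3488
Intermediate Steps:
C = -5066 (C = 48*(-107) + 70 = -5136 + 70 = -5066)
(26158 + 3398)/(-16847 + C) = (26158 + 3398)/(-16847 - 5066) = 29556/(-21913) = 29556*(-1/21913) = -29556/21913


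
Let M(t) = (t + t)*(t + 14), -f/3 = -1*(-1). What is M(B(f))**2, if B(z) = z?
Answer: 4356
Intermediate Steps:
f = -3 (f = -(-3)*(-1) = -3*1 = -3)
M(t) = 2*t*(14 + t) (M(t) = (2*t)*(14 + t) = 2*t*(14 + t))
M(B(f))**2 = (2*(-3)*(14 - 3))**2 = (2*(-3)*11)**2 = (-66)**2 = 4356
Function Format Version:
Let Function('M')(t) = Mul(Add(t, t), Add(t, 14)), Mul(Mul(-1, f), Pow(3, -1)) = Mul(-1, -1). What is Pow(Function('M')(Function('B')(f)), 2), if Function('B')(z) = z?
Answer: 4356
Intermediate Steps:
f = -3 (f = Mul(-3, Mul(-1, -1)) = Mul(-3, 1) = -3)
Function('M')(t) = Mul(2, t, Add(14, t)) (Function('M')(t) = Mul(Mul(2, t), Add(14, t)) = Mul(2, t, Add(14, t)))
Pow(Function('M')(Function('B')(f)), 2) = Pow(Mul(2, -3, Add(14, -3)), 2) = Pow(Mul(2, -3, 11), 2) = Pow(-66, 2) = 4356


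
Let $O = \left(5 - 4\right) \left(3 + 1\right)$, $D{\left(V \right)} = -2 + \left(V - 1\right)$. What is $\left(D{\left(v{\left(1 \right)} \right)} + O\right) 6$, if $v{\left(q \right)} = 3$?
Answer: $24$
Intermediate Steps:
$D{\left(V \right)} = -3 + V$ ($D{\left(V \right)} = -2 + \left(V - 1\right) = -2 + \left(-1 + V\right) = -3 + V$)
$O = 4$ ($O = 1 \cdot 4 = 4$)
$\left(D{\left(v{\left(1 \right)} \right)} + O\right) 6 = \left(\left(-3 + 3\right) + 4\right) 6 = \left(0 + 4\right) 6 = 4 \cdot 6 = 24$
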